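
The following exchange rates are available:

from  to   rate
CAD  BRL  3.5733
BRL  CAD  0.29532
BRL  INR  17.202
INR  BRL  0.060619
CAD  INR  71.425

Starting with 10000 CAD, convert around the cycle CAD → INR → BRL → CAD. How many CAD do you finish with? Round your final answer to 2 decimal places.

12786.51

10000 CAD × 71.425 = 714250 INR
714250 INR × 0.060619 = 43297.12075 BRL
43297.12075 BRL × 0.29532 = 12786.50569989 CAD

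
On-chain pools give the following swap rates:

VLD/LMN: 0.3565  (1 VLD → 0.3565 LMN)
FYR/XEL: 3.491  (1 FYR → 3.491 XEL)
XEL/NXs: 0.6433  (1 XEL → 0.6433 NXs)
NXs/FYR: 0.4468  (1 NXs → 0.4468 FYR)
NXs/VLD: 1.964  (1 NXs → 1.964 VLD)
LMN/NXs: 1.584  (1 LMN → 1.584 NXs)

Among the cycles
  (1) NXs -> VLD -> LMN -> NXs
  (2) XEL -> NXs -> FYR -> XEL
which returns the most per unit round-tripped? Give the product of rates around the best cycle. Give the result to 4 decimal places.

1.1091

(1) 1.964 × 0.3565 × 1.584 = 1.10906
(2) 0.6433 × 0.4468 × 3.491 = 1.00341
Highest is cycle (1) at 1.1091 (>1, arbitrage).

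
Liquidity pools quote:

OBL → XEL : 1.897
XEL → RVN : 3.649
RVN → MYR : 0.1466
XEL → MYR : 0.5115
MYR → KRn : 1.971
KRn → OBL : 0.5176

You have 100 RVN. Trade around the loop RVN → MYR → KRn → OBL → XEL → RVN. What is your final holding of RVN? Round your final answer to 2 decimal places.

100 RVN × 0.1466 = 14.66 MYR
14.66 MYR × 1.971 = 28.89486 KRn
28.89486 KRn × 0.5176 = 14.955979536 OBL
14.955979536 OBL × 1.897 = 28.371493179792 XEL
28.371493179792 XEL × 3.649 = 103.527578613061008 RVN

103.53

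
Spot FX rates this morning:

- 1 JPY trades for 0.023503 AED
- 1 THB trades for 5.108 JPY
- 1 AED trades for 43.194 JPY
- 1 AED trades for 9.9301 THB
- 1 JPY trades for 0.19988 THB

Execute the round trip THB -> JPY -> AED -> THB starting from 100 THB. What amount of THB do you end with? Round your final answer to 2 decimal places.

119.21

100 THB × 5.108 = 510.8 JPY
510.8 JPY × 0.023503 = 12.0053324 AED
12.0053324 AED × 9.9301 = 119.21415126524 THB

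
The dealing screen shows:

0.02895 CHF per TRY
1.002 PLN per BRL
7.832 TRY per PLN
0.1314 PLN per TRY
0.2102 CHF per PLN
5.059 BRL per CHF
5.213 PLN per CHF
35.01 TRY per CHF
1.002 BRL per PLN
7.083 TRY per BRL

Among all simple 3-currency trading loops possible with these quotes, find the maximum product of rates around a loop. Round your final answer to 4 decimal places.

CHF→PLN→TRY→CHF: 5.213 × 7.832 × 0.02895 = 1.18198
CHF→BRL→PLN→CHF: 5.059 × 1.002 × 0.2102 = 1.06553
CHF→BRL→TRY→CHF: 5.059 × 7.083 × 0.02895 = 1.03736
CHF→TRY→PLN→CHF: 35.01 × 0.1314 × 0.2102 = 0.96699
BRL→TRY→PLN→BRL: 7.083 × 0.1314 × 1.002 = 0.93257
Maximum is CHF→PLN→TRY→CHF at 1.1820; arbitrage exists.

1.1820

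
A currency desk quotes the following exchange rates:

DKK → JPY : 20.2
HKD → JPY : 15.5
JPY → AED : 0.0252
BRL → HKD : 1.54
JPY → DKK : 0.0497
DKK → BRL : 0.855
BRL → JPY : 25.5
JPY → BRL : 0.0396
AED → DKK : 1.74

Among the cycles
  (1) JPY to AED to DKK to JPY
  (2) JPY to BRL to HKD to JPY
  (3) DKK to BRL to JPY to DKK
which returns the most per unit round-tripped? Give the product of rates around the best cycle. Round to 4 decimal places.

1.0836

(1) 0.0252 × 1.74 × 20.2 = 0.88573
(2) 0.0396 × 1.54 × 15.5 = 0.94525
(3) 0.855 × 25.5 × 0.0497 = 1.08358
Highest is cycle (3) at 1.0836 (>1, arbitrage).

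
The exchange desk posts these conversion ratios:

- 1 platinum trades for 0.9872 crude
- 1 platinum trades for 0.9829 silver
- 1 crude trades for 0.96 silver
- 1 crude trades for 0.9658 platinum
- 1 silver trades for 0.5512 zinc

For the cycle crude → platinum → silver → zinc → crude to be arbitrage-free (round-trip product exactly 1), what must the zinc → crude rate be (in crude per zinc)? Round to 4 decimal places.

1.9111

Known legs of the cycle: 0.9658 × 0.9829 × 0.5512 = 0.523245792784
For no arbitrage the full-cycle product must be 1, so the missing rate is 1 / 0.523245792784 ≈ 1.911148.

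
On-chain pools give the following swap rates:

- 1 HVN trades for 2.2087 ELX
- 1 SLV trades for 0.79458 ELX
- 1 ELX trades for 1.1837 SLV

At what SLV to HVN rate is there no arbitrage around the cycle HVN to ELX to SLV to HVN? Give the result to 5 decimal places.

0.38249

Known legs of the cycle: 2.2087 × 1.1837 = 2.61443819
For no arbitrage the full-cycle product must be 1, so the missing rate is 1 / 2.61443819 ≈ 0.3824914.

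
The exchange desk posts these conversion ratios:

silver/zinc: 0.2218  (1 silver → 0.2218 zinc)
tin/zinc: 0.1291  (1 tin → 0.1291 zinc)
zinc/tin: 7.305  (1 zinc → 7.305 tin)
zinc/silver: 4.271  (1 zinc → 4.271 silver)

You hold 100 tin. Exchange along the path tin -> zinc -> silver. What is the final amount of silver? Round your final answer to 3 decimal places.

100 tin × 0.1291 = 12.91 zinc
12.91 zinc × 4.271 = 55.13861 silver

55.139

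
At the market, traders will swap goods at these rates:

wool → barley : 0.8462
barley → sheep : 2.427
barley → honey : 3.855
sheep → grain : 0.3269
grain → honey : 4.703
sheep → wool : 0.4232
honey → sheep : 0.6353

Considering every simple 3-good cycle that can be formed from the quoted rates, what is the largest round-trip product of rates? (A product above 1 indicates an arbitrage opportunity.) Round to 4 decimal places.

honey→sheep→grain→honey: 0.6353 × 0.3269 × 4.703 = 0.97672
barley→sheep→wool→barley: 2.427 × 0.4232 × 0.8462 = 0.86914
Maximum is honey→sheep→grain→honey at 0.9767; no arbitrage — every cycle loses value.

0.9767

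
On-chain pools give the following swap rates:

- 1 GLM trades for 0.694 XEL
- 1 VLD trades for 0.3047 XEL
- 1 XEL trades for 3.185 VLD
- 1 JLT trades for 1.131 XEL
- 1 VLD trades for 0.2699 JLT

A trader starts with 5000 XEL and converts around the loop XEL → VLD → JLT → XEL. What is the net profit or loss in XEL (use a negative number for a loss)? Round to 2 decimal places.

5000 XEL × 3.185 = 15925 VLD
15925 VLD × 0.2699 = 4298.1575 JLT
4298.1575 JLT × 1.131 = 4861.2161325 XEL
Net change: 4861.2161325 − 5000 = -138.7838675 XEL

-138.78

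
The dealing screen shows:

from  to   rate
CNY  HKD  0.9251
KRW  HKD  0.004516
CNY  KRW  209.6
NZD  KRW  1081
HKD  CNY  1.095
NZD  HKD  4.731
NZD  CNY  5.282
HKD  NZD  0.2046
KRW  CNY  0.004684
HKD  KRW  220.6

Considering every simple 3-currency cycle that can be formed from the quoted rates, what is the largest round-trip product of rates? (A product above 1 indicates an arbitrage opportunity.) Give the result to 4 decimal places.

CNY→KRW→HKD→CNY: 209.6 × 0.004516 × 1.095 = 1.03648
CNY→HKD→NZD→CNY: 0.9251 × 0.2046 × 5.282 = 0.99975
KRW→HKD→NZD→KRW: 0.004516 × 0.2046 × 1081 = 0.99882
CNY→HKD→KRW→CNY: 0.9251 × 220.6 × 0.004684 = 0.95590
Maximum is CNY→KRW→HKD→CNY at 1.0365; arbitrage exists.

1.0365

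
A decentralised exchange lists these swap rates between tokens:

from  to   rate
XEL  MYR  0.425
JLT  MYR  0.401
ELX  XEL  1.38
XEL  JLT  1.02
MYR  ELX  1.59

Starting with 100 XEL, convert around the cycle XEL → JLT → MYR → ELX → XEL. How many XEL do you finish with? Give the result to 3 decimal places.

100 XEL × 1.02 = 102 JLT
102 JLT × 0.401 = 40.902 MYR
40.902 MYR × 1.59 = 65.03418 ELX
65.03418 ELX × 1.38 = 89.7471684 XEL

89.747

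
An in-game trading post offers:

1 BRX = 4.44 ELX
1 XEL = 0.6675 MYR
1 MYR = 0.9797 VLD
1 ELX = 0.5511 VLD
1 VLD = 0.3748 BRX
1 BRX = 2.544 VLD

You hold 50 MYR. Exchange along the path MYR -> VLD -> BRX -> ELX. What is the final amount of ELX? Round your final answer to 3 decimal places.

50 MYR × 0.9797 = 48.985 VLD
48.985 VLD × 0.3748 = 18.359578 BRX
18.359578 BRX × 4.44 = 81.51652632 ELX

81.517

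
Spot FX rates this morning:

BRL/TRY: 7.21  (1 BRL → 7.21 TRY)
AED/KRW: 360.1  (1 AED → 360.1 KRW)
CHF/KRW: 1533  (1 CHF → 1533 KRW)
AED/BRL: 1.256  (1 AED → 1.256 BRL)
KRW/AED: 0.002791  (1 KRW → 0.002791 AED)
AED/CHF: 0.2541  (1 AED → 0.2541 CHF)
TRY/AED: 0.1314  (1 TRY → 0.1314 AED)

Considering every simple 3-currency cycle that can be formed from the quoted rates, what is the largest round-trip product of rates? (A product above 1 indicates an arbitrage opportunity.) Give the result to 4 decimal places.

1.1899

TRY→AED→BRL→TRY: 0.1314 × 1.256 × 7.21 = 1.18993
CHF→KRW→AED→CHF: 1533 × 0.002791 × 0.2541 = 1.08719
Maximum is TRY→AED→BRL→TRY at 1.1899; arbitrage exists.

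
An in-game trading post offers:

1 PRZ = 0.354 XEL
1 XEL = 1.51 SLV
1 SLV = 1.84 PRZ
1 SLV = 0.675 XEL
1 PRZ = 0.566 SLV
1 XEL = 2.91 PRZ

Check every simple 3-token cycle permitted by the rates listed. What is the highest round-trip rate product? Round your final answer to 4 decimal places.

XEL→PRZ→SLV→XEL: 2.91 × 0.566 × 0.675 = 1.11177
XEL→SLV→PRZ→XEL: 1.51 × 1.84 × 0.354 = 0.98355
Maximum is XEL→PRZ→SLV→XEL at 1.1118; arbitrage exists.

1.1118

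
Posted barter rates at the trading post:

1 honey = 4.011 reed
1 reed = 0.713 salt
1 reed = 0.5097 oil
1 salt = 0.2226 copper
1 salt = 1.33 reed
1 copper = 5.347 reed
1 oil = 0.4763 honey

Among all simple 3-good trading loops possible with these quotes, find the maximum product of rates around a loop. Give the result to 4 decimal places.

0.9738

oil→honey→reed→oil: 0.4763 × 4.011 × 0.5097 = 0.97375
salt→copper→reed→salt: 0.2226 × 5.347 × 0.713 = 0.84864
Maximum is oil→honey→reed→oil at 0.9738; no arbitrage — every cycle loses value.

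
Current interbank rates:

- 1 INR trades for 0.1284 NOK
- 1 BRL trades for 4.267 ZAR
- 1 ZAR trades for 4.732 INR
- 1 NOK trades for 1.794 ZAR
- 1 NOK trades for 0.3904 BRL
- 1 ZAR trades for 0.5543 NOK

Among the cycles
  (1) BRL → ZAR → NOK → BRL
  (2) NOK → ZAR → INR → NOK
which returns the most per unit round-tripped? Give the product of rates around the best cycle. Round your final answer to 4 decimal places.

1.0900

(1) 4.267 × 0.5543 × 0.3904 = 0.92337
(2) 1.794 × 4.732 × 0.1284 = 1.09001
Highest is cycle (2) at 1.0900 (>1, arbitrage).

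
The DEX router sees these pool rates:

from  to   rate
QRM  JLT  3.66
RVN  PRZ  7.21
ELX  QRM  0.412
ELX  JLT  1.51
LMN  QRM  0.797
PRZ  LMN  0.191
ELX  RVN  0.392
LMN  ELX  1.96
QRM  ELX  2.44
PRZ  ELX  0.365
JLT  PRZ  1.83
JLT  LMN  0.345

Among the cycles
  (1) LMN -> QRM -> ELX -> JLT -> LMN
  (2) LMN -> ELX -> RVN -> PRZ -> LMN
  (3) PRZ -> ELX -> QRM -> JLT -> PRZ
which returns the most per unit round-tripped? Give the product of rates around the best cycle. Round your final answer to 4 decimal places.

(1) 0.797 × 2.44 × 1.51 × 0.345 = 1.01308
(2) 1.96 × 0.392 × 7.21 × 0.191 = 1.05806
(3) 0.365 × 0.412 × 3.66 × 1.83 = 1.00722
Highest is cycle (2) at 1.0581 (>1, arbitrage).

1.0581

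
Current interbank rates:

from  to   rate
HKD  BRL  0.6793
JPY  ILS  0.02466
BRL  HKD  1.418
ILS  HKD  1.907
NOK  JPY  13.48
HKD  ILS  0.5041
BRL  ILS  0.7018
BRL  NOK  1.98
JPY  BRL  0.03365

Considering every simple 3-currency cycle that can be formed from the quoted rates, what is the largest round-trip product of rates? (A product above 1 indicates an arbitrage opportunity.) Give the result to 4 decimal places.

0.9091

ILS→HKD→BRL→ILS: 1.907 × 0.6793 × 0.7018 = 0.90913
NOK→JPY→BRL→NOK: 13.48 × 0.03365 × 1.98 = 0.89813
Maximum is ILS→HKD→BRL→ILS at 0.9091; no arbitrage — every cycle loses value.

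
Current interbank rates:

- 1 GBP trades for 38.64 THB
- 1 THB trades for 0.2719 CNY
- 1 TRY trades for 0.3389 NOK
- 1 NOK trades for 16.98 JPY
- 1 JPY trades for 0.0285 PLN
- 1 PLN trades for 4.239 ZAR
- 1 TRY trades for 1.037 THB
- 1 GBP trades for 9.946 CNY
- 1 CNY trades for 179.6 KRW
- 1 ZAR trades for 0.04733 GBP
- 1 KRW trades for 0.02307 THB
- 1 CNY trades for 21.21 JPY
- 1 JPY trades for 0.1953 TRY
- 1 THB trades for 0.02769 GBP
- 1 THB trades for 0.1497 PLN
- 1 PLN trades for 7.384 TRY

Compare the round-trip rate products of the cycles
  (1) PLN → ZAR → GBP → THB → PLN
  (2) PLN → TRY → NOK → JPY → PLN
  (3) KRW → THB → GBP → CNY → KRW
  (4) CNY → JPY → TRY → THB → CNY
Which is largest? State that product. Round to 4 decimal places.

(1) 4.239 × 0.04733 × 38.64 × 0.1497 = 1.16054
(2) 7.384 × 0.3389 × 16.98 × 0.0285 = 1.21100
(3) 0.02307 × 0.02769 × 9.946 × 179.6 = 1.14110
(4) 21.21 × 0.1953 × 1.037 × 0.2719 = 1.16797
Highest is cycle (2) at 1.2110 (>1, arbitrage).

1.2110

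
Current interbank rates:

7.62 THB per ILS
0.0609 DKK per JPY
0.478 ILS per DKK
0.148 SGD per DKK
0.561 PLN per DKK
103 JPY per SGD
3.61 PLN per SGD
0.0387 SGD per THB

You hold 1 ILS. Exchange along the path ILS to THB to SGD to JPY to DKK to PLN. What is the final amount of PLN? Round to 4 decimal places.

1 ILS × 7.62 = 7.62 THB
7.62 THB × 0.0387 = 0.294894 SGD
0.294894 SGD × 103 = 30.374082 JPY
30.374082 JPY × 0.0609 = 1.8497815938 DKK
1.8497815938 DKK × 0.561 = 1.0377274741218 PLN

1.0377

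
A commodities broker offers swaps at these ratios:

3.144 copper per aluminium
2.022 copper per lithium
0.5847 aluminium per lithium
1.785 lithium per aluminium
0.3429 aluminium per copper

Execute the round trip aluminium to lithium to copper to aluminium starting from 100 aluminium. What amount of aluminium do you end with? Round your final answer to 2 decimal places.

123.76

100 aluminium × 1.785 = 178.5 lithium
178.5 lithium × 2.022 = 360.927 copper
360.927 copper × 0.3429 = 123.7618683 aluminium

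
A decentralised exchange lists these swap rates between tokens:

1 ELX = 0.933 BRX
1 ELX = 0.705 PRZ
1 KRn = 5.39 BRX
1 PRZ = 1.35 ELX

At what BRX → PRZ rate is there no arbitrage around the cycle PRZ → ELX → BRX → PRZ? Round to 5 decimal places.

Known legs of the cycle: 1.35 × 0.933 = 1.25955
For no arbitrage the full-cycle product must be 1, so the missing rate is 1 / 1.25955 ≈ 0.7939343.

0.79393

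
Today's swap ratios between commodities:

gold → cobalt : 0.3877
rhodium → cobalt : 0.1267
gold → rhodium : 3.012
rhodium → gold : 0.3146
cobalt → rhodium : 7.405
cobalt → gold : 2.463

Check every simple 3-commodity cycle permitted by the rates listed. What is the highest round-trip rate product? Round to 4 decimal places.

gold→rhodium→cobalt→gold: 3.012 × 0.1267 × 2.463 = 0.93993
gold→cobalt→rhodium→gold: 0.3877 × 7.405 × 0.3146 = 0.90319
Maximum is gold→rhodium→cobalt→gold at 0.9399; no arbitrage — every cycle loses value.

0.9399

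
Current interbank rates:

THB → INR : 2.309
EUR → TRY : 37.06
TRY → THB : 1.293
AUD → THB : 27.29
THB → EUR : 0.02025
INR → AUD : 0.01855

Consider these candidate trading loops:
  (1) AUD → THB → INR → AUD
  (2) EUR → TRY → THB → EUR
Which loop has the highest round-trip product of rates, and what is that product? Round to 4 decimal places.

1.1689

(1) 27.29 × 2.309 × 0.01855 = 1.16888
(2) 37.06 × 1.293 × 0.02025 = 0.97035
Highest is cycle (1) at 1.1689 (>1, arbitrage).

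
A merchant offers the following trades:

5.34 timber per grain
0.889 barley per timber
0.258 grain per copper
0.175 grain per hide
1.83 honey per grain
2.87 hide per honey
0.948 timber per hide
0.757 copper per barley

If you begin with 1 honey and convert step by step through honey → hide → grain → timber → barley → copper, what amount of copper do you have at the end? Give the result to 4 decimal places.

1 honey × 2.87 = 2.87 hide
2.87 hide × 0.175 = 0.50225 grain
0.50225 grain × 5.34 = 2.682015 timber
2.682015 timber × 0.889 = 2.384311335 barley
2.384311335 barley × 0.757 = 1.804923680595 copper

1.8049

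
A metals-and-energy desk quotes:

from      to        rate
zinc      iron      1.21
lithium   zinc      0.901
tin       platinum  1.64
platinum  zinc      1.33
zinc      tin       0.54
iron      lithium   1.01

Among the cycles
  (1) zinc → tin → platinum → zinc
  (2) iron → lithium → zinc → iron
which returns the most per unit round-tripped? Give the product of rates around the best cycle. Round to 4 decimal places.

(1) 0.54 × 1.64 × 1.33 = 1.17785
(2) 1.01 × 0.901 × 1.21 = 1.10111
Highest is cycle (1) at 1.1778 (>1, arbitrage).

1.1778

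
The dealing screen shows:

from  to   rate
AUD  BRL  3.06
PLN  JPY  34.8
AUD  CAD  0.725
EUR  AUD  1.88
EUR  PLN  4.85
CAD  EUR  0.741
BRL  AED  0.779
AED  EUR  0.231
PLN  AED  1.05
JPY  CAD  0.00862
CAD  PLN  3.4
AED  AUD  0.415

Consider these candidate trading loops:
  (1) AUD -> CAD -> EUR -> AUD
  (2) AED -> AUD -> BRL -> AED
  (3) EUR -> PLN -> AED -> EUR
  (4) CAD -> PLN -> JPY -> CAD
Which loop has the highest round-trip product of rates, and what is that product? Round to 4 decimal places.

1.1764

(1) 0.725 × 0.741 × 1.88 = 1.00998
(2) 0.415 × 3.06 × 0.779 = 0.98925
(3) 4.85 × 1.05 × 0.231 = 1.17637
(4) 3.4 × 34.8 × 0.00862 = 1.01992
Highest is cycle (3) at 1.1764 (>1, arbitrage).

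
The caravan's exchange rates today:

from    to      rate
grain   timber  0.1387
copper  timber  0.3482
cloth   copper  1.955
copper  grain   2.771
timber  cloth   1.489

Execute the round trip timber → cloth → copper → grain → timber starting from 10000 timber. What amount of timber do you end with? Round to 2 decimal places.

10000 timber × 1.489 = 14890 cloth
14890 cloth × 1.955 = 29109.95 copper
29109.95 copper × 2.771 = 80663.67145 grain
80663.67145 grain × 0.1387 = 11188.051230115 timber

11188.05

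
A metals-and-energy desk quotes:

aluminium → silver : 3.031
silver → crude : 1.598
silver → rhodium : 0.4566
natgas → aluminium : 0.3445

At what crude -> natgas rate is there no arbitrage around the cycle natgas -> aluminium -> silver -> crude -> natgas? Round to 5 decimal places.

Known legs of the cycle: 0.3445 × 3.031 × 1.598 = 1.668598841
For no arbitrage the full-cycle product must be 1, so the missing rate is 1 / 1.668598841 ≈ 0.5993052.

0.59931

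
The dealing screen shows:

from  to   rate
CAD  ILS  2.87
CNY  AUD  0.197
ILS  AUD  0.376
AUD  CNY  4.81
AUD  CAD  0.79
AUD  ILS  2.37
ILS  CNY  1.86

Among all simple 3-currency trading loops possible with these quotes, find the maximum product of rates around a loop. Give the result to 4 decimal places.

0.8684

ILS→CNY→AUD→ILS: 1.86 × 0.197 × 2.37 = 0.86842
ILS→AUD→CAD→ILS: 0.376 × 0.79 × 2.87 = 0.85250
Maximum is ILS→CNY→AUD→ILS at 0.8684; no arbitrage — every cycle loses value.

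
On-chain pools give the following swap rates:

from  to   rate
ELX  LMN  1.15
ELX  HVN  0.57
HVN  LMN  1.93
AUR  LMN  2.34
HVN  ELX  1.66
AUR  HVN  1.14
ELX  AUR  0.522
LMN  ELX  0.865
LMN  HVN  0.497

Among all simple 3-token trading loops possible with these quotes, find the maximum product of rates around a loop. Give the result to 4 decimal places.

1.0566

LMN→ELX→AUR→LMN: 0.865 × 0.522 × 2.34 = 1.05658
ELX→AUR→HVN→ELX: 0.522 × 1.14 × 1.66 = 0.98783
LMN→ELX→HVN→LMN: 0.865 × 0.57 × 1.93 = 0.95159
LMN→HVN→ELX→LMN: 0.497 × 1.66 × 1.15 = 0.94877
Maximum is LMN→ELX→AUR→LMN at 1.0566; arbitrage exists.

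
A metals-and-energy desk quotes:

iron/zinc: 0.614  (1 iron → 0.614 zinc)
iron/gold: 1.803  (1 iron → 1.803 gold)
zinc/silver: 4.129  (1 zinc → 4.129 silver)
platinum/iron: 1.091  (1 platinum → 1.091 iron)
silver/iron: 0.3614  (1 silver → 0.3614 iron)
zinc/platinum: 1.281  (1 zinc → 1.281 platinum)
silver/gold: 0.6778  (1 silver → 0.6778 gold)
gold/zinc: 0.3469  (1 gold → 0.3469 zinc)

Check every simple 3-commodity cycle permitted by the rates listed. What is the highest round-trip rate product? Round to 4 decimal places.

zinc→silver→gold→zinc: 4.129 × 0.6778 × 0.3469 = 0.97085
iron→zinc→silver→iron: 0.614 × 4.129 × 0.3614 = 0.91622
platinum→iron→zinc→platinum: 1.091 × 0.614 × 1.281 = 0.85811
Maximum is zinc→silver→gold→zinc at 0.9708; no arbitrage — every cycle loses value.

0.9708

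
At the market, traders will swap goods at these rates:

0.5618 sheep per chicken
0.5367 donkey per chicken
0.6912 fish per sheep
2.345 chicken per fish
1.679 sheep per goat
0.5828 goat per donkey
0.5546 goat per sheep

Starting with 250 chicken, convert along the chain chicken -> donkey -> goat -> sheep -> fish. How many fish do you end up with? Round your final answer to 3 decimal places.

90.750

250 chicken × 0.5367 = 134.175 donkey
134.175 donkey × 0.5828 = 78.19719 goat
78.19719 goat × 1.679 = 131.29308201 sheep
131.29308201 sheep × 0.6912 = 90.749778285312 fish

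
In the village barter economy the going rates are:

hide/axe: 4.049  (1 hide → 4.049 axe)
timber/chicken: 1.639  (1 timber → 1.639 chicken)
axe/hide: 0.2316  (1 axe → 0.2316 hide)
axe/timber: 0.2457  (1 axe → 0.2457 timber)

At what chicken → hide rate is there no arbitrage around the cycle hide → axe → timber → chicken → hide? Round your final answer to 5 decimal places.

Known legs of the cycle: 4.049 × 0.2457 × 1.639 = 1.6305416127
For no arbitrage the full-cycle product must be 1, so the missing rate is 1 / 1.6305416127 ≈ 0.6132931.

0.61329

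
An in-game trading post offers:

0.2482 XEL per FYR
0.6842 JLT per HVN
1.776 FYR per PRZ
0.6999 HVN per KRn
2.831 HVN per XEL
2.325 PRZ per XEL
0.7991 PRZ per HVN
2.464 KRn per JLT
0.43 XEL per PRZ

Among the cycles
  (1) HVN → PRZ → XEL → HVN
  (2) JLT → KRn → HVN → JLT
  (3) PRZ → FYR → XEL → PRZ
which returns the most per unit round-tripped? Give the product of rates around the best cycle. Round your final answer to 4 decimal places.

(1) 0.7991 × 0.43 × 2.831 = 0.97277
(2) 2.464 × 0.6999 × 0.6842 = 1.17994
(3) 1.776 × 0.2482 × 2.325 = 1.02487
Highest is cycle (2) at 1.1799 (>1, arbitrage).

1.1799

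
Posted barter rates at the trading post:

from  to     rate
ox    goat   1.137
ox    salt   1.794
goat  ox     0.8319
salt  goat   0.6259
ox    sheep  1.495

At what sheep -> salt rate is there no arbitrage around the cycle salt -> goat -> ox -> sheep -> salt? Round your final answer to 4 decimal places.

Known legs of the cycle: 0.6259 × 0.8319 × 1.495 = 0.77842588395
For no arbitrage the full-cycle product must be 1, so the missing rate is 1 / 0.77842588395 ≈ 1.284644.

1.2846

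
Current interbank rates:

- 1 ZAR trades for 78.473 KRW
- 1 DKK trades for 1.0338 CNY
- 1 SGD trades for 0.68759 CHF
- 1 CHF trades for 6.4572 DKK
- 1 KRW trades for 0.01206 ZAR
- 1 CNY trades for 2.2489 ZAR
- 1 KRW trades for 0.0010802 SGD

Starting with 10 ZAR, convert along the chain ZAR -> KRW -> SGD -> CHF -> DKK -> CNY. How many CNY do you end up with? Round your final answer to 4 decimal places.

3.8908

10 ZAR × 78.473 = 784.73 KRW
784.73 KRW × 0.0010802 = 0.847665346 SGD
0.847665346 SGD × 0.68759 = 0.58284621525614 CHF
0.58284621525614 CHF × 6.4572 = 3.763554581151947208 DKK
3.763554581151947208 DKK × 1.0338 = 3.8907627259948830236304 CNY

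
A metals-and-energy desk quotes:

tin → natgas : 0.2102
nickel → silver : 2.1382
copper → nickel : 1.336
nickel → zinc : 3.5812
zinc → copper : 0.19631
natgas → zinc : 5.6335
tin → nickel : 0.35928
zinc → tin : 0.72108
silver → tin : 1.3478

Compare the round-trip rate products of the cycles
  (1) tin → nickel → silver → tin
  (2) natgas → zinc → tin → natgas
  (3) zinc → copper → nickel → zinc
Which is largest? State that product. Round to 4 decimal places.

(1) 0.35928 × 2.1382 × 1.3478 = 1.03540
(2) 5.6335 × 0.72108 × 0.2102 = 0.85388
(3) 0.19631 × 1.336 × 3.5812 = 0.93924
Highest is cycle (1) at 1.0354 (>1, arbitrage).

1.0354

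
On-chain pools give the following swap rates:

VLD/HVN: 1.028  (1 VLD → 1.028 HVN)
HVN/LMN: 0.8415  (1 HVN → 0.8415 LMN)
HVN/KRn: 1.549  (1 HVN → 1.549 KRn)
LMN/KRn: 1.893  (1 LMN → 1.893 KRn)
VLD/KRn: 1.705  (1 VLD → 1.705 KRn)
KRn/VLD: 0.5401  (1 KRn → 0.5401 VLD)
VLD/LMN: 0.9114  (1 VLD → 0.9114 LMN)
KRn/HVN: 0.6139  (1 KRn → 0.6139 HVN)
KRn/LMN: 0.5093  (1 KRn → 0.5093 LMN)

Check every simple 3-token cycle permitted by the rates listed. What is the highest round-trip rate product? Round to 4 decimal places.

0.9779

LMN→KRn→HVN→LMN: 1.893 × 0.6139 × 0.8415 = 0.97792
VLD→LMN→KRn→VLD: 0.9114 × 1.893 × 0.5401 = 0.93182
VLD→HVN→KRn→VLD: 1.028 × 1.549 × 0.5401 = 0.86004
Maximum is LMN→KRn→HVN→LMN at 0.9779; no arbitrage — every cycle loses value.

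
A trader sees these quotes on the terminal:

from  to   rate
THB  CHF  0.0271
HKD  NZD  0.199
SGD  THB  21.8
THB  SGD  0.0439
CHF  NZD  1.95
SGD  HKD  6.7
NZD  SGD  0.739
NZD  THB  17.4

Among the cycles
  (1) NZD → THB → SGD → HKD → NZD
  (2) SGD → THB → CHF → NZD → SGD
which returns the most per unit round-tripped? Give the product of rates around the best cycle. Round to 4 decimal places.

(1) 17.4 × 0.0439 × 6.7 × 0.199 = 1.01845
(2) 21.8 × 0.0271 × 1.95 × 0.739 = 0.85134
Highest is cycle (1) at 1.0185 (>1, arbitrage).

1.0185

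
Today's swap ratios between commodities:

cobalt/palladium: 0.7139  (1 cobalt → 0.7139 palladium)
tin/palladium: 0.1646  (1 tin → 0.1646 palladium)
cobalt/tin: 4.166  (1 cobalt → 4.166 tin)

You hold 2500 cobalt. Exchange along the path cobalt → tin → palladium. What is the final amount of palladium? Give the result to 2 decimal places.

1714.31

2500 cobalt × 4.166 = 10415 tin
10415 tin × 0.1646 = 1714.309 palladium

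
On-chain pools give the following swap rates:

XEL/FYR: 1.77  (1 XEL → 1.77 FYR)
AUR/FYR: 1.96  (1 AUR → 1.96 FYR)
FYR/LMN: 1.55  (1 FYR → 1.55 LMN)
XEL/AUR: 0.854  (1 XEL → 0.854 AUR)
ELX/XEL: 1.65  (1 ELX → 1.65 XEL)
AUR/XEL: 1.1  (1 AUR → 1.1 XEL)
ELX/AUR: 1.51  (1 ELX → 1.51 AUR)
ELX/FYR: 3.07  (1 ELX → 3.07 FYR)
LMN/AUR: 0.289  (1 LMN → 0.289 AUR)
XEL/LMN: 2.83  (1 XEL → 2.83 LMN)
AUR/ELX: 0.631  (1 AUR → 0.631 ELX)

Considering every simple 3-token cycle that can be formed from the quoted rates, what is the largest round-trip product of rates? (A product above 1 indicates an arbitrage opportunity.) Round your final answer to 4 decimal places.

0.8997

LMN→AUR→XEL→LMN: 0.289 × 1.1 × 2.83 = 0.89966
ELX→XEL→AUR→ELX: 1.65 × 0.854 × 0.631 = 0.88914
LMN→AUR→FYR→LMN: 0.289 × 1.96 × 1.55 = 0.87798
Maximum is LMN→AUR→XEL→LMN at 0.8997; no arbitrage — every cycle loses value.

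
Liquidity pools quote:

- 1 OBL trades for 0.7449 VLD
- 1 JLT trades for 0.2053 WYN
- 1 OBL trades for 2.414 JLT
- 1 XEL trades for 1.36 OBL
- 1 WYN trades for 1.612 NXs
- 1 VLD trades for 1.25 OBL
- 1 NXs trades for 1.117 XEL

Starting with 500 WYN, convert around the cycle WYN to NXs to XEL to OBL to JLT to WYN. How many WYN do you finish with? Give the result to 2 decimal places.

500 WYN × 1.612 = 806 NXs
806 NXs × 1.117 = 900.302 XEL
900.302 XEL × 1.36 = 1224.41072 OBL
1224.41072 OBL × 2.414 = 2955.72747808 JLT
2955.72747808 JLT × 0.2053 = 606.810851249824 WYN

606.81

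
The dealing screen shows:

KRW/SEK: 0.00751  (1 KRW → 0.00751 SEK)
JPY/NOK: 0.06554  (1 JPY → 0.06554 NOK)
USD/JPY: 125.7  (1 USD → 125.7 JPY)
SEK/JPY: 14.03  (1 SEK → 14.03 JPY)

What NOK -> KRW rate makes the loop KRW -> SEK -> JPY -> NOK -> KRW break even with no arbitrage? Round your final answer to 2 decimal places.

144.81

Known legs of the cycle: 0.00751 × 14.03 × 0.06554 = 0.006905641762
For no arbitrage the full-cycle product must be 1, so the missing rate is 1 / 0.006905641762 ≈ 144.8091.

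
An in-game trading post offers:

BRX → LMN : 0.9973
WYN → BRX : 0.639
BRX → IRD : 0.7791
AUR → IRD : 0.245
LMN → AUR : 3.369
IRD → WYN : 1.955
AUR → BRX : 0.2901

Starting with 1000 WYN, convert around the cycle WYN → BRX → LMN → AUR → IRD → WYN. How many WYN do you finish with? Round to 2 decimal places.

1000 WYN × 0.639 = 639 BRX
639 BRX × 0.9973 = 637.2747 LMN
637.2747 LMN × 3.369 = 2146.9784643 AUR
2146.9784643 AUR × 0.245 = 526.0097237535 IRD
526.0097237535 IRD × 1.955 = 1028.3490099380925 WYN

1028.35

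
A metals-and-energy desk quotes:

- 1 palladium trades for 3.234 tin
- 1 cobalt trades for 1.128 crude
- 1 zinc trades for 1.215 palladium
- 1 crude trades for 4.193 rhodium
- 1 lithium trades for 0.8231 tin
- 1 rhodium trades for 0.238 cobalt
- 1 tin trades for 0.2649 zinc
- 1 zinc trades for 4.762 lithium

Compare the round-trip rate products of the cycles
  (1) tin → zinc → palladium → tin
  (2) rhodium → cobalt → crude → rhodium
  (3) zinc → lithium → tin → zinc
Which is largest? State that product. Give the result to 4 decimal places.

1.1257

(1) 0.2649 × 1.215 × 3.234 = 1.04087
(2) 0.238 × 1.128 × 4.193 = 1.12567
(3) 4.762 × 0.8231 × 0.2649 = 1.03830
Highest is cycle (2) at 1.1257 (>1, arbitrage).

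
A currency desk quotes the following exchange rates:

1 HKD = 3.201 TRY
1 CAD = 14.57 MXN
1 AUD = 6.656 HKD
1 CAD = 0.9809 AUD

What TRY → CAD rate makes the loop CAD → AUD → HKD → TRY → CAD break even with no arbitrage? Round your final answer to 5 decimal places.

Known legs of the cycle: 0.9809 × 6.656 × 3.201 = 20.8989141504
For no arbitrage the full-cycle product must be 1, so the missing rate is 1 / 20.8989141504 ≈ 0.0478494.

0.04785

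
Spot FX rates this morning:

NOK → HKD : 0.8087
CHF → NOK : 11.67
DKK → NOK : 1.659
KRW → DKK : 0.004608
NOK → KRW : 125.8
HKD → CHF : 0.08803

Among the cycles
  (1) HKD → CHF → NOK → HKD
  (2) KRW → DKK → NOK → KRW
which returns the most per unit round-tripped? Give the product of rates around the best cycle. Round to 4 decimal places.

0.9617

(1) 0.08803 × 11.67 × 0.8087 = 0.83079
(2) 0.004608 × 1.659 × 125.8 = 0.96170
Highest is cycle (2) at 0.9617 (≤1, no arbitrage).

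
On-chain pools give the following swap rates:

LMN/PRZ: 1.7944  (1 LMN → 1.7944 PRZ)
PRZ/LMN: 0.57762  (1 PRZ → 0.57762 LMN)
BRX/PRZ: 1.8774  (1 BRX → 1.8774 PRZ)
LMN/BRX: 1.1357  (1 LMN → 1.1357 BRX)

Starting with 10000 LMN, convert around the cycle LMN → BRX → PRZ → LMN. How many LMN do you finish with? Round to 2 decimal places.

12315.80

10000 LMN × 1.1357 = 11357 BRX
11357 BRX × 1.8774 = 21321.6318 PRZ
21321.6318 PRZ × 0.57762 = 12315.800960316 LMN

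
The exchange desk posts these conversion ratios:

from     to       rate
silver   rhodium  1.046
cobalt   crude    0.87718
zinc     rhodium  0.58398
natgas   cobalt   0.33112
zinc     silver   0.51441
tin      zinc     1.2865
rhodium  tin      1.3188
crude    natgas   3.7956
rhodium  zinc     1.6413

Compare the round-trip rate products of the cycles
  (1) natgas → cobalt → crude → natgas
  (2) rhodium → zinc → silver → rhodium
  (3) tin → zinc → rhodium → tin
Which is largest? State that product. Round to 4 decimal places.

1.1024

(1) 0.33112 × 0.87718 × 3.7956 = 1.10244
(2) 1.6413 × 0.51441 × 1.046 = 0.88314
(3) 1.2865 × 0.58398 × 1.3188 = 0.99080
Highest is cycle (1) at 1.1024 (>1, arbitrage).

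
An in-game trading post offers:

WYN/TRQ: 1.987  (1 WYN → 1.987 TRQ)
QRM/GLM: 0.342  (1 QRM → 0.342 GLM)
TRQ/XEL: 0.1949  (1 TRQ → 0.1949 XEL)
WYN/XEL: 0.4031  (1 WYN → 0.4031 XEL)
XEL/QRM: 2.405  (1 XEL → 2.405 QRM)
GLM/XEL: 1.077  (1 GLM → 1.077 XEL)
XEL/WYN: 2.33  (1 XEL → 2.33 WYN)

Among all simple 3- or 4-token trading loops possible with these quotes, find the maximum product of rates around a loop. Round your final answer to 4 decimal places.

0.9023

XEL→WYN→TRQ→XEL: 2.33 × 1.987 × 0.1949 = 0.90233
XEL→QRM→GLM→XEL: 2.405 × 0.342 × 1.077 = 0.88584
Maximum is XEL→WYN→TRQ→XEL at 0.9023; no arbitrage — every cycle loses value.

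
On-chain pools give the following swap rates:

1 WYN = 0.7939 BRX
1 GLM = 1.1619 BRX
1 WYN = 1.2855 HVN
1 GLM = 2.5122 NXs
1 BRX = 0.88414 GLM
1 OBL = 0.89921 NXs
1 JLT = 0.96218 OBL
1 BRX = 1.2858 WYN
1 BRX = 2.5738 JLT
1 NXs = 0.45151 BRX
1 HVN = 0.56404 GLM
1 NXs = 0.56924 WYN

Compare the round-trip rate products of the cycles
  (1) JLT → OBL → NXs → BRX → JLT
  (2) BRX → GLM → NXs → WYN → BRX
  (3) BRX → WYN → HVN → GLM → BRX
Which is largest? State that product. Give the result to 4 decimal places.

1.0832

(1) 0.96218 × 0.89921 × 0.45151 × 2.5738 = 1.00545
(2) 0.88414 × 2.5122 × 0.56924 × 0.7939 = 1.00378
(3) 1.2858 × 1.2855 × 0.56404 × 1.1619 = 1.08324
Highest is cycle (3) at 1.0832 (>1, arbitrage).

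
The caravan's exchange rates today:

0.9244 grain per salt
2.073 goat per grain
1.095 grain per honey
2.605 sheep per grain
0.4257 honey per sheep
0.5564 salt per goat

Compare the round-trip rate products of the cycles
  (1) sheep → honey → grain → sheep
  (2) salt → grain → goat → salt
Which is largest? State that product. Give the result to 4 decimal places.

1.2143

(1) 0.4257 × 1.095 × 2.605 = 1.21430
(2) 0.9244 × 2.073 × 0.5564 = 1.06622
Highest is cycle (1) at 1.2143 (>1, arbitrage).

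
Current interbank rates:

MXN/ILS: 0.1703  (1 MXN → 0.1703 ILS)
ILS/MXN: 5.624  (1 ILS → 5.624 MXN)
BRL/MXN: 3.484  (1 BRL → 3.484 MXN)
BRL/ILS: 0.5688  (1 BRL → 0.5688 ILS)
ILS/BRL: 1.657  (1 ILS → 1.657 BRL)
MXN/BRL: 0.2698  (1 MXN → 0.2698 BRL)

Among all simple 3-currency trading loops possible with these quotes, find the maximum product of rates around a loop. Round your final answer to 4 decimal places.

0.9831

BRL→MXN→ILS→BRL: 3.484 × 0.1703 × 1.657 = 0.98314
BRL→ILS→MXN→BRL: 0.5688 × 5.624 × 0.2698 = 0.86307
Maximum is BRL→MXN→ILS→BRL at 0.9831; no arbitrage — every cycle loses value.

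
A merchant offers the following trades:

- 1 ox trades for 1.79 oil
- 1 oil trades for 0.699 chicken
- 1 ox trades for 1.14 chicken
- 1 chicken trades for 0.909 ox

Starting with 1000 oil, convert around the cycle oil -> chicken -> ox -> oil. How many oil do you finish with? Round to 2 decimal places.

1000 oil × 0.699 = 699 chicken
699 chicken × 0.909 = 635.391 ox
635.391 ox × 1.79 = 1137.34989 oil

1137.35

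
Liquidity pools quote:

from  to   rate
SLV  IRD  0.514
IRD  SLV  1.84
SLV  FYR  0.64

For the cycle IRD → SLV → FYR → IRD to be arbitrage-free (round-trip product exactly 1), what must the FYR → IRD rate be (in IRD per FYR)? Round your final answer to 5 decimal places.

0.84918

Known legs of the cycle: 1.84 × 0.64 = 1.1776
For no arbitrage the full-cycle product must be 1, so the missing rate is 1 / 1.1776 ≈ 0.8491848.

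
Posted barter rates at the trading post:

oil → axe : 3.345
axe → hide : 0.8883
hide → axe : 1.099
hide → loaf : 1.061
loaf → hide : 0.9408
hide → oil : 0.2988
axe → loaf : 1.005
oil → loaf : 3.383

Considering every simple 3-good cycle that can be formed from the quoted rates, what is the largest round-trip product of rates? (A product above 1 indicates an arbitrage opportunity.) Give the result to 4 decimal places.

loaf→hide→axe→loaf: 0.9408 × 1.099 × 1.005 = 1.03911
oil→loaf→hide→oil: 3.383 × 0.9408 × 0.2988 = 0.95100
oil→axe→hide→oil: 3.345 × 0.8883 × 0.2988 = 0.88784
Maximum is loaf→hide→axe→loaf at 1.0391; arbitrage exists.

1.0391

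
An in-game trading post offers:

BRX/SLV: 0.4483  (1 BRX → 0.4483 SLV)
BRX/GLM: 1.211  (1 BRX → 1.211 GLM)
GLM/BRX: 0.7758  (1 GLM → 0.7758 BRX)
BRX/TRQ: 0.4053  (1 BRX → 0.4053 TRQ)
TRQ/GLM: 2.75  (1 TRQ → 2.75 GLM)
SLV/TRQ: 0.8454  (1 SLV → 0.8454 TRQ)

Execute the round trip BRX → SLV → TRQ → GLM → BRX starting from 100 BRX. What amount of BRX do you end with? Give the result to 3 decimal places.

80.856

100 BRX × 0.4483 = 44.83 SLV
44.83 SLV × 0.8454 = 37.899282 TRQ
37.899282 TRQ × 2.75 = 104.2230255 GLM
104.2230255 GLM × 0.7758 = 80.8562231829 BRX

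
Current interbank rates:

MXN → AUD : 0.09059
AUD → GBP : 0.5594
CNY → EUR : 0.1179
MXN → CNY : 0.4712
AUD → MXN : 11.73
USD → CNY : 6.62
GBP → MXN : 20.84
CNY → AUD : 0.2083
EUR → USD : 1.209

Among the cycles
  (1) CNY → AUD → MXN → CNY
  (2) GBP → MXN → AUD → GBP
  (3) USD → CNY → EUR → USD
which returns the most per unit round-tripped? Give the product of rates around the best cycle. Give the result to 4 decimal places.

(1) 0.2083 × 11.73 × 0.4712 = 1.15131
(2) 20.84 × 0.09059 × 0.5594 = 1.05609
(3) 6.62 × 0.1179 × 1.209 = 0.94362
Highest is cycle (1) at 1.1513 (>1, arbitrage).

1.1513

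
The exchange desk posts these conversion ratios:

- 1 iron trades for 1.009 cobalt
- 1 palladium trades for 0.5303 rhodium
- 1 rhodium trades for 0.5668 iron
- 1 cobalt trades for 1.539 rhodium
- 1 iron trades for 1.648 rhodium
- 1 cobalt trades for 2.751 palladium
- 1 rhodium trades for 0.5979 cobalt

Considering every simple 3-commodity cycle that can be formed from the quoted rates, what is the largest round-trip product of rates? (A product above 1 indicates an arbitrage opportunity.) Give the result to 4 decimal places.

cobalt→rhodium→iron→cobalt: 1.539 × 0.5668 × 1.009 = 0.88016
palladium→rhodium→cobalt→palladium: 0.5303 × 0.5979 × 2.751 = 0.87225
Maximum is cobalt→rhodium→iron→cobalt at 0.8802; no arbitrage — every cycle loses value.

0.8802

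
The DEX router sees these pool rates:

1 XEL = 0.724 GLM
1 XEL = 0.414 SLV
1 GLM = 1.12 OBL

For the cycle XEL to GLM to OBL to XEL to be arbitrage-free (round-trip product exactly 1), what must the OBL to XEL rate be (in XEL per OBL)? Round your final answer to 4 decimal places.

Known legs of the cycle: 0.724 × 1.12 = 0.81088
For no arbitrage the full-cycle product must be 1, so the missing rate is 1 / 0.81088 ≈ 1.233228.

1.2332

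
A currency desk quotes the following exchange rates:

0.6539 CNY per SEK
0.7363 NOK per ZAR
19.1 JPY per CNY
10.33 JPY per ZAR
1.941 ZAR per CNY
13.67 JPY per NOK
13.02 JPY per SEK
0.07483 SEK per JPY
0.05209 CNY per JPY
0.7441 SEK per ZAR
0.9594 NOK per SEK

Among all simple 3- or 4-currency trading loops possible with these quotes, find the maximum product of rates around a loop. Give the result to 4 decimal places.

1.0444

CNY→ZAR→JPY→CNY: 1.941 × 10.33 × 0.05209 = 1.04443
CNY→ZAR→NOK→JPY→CNY: 1.941 × 0.7363 × 13.67 × 0.05209 = 1.01766
JPY→SEK→NOK→JPY: 0.07483 × 0.9594 × 13.67 = 0.98140
CNY→ZAR→JPY→SEK→CNY: 1.941 × 10.33 × 0.07483 × 0.6539 = 0.98110
CNY→ZAR→SEK→JPY→CNY: 1.941 × 0.7441 × 13.02 × 0.05209 = 0.97954
CNY→ZAR→SEK→CNY: 1.941 × 0.7441 × 0.6539 = 0.94443
CNY→JPY→SEK→CNY: 19.1 × 0.07483 × 0.6539 = 0.93459
Maximum is CNY→ZAR→JPY→CNY at 1.0444; arbitrage exists.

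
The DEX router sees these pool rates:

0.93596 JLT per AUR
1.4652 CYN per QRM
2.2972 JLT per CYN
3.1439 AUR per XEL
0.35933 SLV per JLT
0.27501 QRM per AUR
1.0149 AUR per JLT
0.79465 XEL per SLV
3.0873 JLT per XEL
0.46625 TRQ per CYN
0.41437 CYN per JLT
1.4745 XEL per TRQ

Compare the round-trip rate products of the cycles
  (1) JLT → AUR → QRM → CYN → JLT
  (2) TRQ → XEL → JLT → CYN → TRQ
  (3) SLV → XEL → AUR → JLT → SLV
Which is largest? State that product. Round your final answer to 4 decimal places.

(1) 1.0149 × 0.27501 × 1.4652 × 2.2972 = 0.93944
(2) 1.4745 × 3.0873 × 0.41437 × 0.46625 = 0.87949
(3) 0.79465 × 3.1439 × 0.93596 × 0.35933 = 0.84022
Highest is cycle (1) at 0.9394 (≤1, no arbitrage).

0.9394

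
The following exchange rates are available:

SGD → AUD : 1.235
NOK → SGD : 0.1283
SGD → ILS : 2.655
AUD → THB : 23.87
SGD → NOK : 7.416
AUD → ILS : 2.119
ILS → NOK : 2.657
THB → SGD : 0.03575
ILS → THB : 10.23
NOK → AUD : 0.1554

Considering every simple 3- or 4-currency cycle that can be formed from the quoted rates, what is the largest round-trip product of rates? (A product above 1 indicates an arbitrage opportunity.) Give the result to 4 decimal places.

1.0539

THB→SGD→AUD→THB: 0.03575 × 1.235 × 23.87 = 1.05389
THB→SGD→NOK→AUD→THB: 0.03575 × 7.416 × 0.1554 × 23.87 = 0.98344
THB→SGD→ILS→THB: 0.03575 × 2.655 × 10.23 = 0.97099
THB→SGD→AUD→ILS→THB: 0.03575 × 1.235 × 2.119 × 10.23 = 0.95708
NOK→SGD→ILS→NOK: 0.1283 × 2.655 × 2.657 = 0.90507
AUD→ILS→NOK→SGD→AUD: 2.119 × 2.657 × 0.1283 × 1.235 = 0.89211
AUD→ILS→NOK→AUD: 2.119 × 2.657 × 0.1554 = 0.87493
Maximum is THB→SGD→AUD→THB at 1.0539; arbitrage exists.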